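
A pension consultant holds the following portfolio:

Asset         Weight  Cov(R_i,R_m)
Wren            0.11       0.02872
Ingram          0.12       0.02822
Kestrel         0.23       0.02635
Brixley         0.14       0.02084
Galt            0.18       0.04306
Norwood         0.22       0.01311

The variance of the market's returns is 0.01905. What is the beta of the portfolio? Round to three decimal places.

1.373

β_Wren = 0.02872 / 0.01905 = 1.5076
β_Ingram = 0.02822 / 0.01905 = 1.4814
β_Kestrel = 0.02635 / 0.01905 = 1.3832
β_Brixley = 0.02084 / 0.01905 = 1.0940
β_Galt = 0.04306 / 0.01905 = 2.2604
β_Norwood = 0.01311 / 0.01905 = 0.6882
β_P = Σ w_i β_i = 0.11×1.5076 + 0.12×1.4814 + 0.23×1.3832 + 0.14×1.0940 + 0.18×2.2604 + 0.22×0.6882 = 1.3732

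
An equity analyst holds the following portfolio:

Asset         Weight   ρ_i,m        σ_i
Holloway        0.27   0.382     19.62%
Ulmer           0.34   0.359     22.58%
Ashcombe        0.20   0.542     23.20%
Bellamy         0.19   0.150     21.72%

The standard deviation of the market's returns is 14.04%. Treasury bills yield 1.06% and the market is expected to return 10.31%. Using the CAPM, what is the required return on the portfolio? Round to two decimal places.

6.27%

β_Holloway = 0.382 × 19.62% / 14.04% = 0.5338
β_Ulmer = 0.359 × 22.58% / 14.04% = 0.5774
β_Ashcombe = 0.542 × 23.20% / 14.04% = 0.8956
β_Bellamy = 0.150 × 21.72% / 14.04% = 0.2321
β_P = Σ w_i β_i = 0.27×0.5338 + 0.34×0.5774 + 0.20×0.8956 + 0.19×0.2321 = 0.5637
MRP = 10.31% − 1.06% = 9.25%
E(R_P) = R_f + β_P × MRP = 1.06% + 0.5637 × 9.25% = 6.27%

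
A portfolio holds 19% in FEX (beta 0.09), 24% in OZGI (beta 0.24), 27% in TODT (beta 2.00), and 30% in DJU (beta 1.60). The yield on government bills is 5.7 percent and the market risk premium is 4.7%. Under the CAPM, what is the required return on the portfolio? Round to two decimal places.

β_P = Σ w_i β_i = 0.19×0.09 + 0.24×0.24 + 0.27×2.00 + 0.30×1.60 = 1.0947
E(R_P) = R_f + β_P × MRP = 5.7% + 1.0947 × 4.7% = 10.85%

10.85%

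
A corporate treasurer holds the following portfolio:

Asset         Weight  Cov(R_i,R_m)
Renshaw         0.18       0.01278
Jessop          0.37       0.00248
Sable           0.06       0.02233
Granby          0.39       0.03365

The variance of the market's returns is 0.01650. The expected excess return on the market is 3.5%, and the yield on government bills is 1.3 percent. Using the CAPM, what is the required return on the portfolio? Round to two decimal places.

5.05%

β_Renshaw = 0.01278 / 0.01650 = 0.7745
β_Jessop = 0.00248 / 0.01650 = 0.1503
β_Sable = 0.02233 / 0.01650 = 1.3533
β_Granby = 0.03365 / 0.01650 = 2.0394
β_P = Σ w_i β_i = 0.18×0.7745 + 0.37×0.1503 + 0.06×1.3533 + 0.39×2.0394 = 1.0716
E(R_P) = R_f + β_P × MRP = 1.3% + 1.0716 × 3.5% = 5.05%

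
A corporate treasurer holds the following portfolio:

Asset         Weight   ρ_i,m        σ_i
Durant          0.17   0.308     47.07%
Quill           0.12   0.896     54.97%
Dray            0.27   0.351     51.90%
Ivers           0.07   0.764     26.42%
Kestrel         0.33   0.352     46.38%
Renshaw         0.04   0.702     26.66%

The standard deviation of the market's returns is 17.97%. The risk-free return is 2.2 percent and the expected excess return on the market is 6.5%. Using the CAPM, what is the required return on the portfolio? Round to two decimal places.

β_Durant = 0.308 × 47.07% / 17.97% = 0.8068
β_Quill = 0.896 × 54.97% / 17.97% = 2.7409
β_Dray = 0.351 × 51.90% / 17.97% = 1.0137
β_Ivers = 0.764 × 26.42% / 17.97% = 1.1233
β_Kestrel = 0.352 × 46.38% / 17.97% = 0.9085
β_Renshaw = 0.702 × 26.66% / 17.97% = 1.0415
β_P = Σ w_i β_i = 0.17×0.8068 + 0.12×2.7409 + 0.27×1.0137 + 0.07×1.1233 + 0.33×0.9085 + 0.04×1.0415 = 1.1599
E(R_P) = R_f + β_P × MRP = 2.2% + 1.1599 × 6.5% = 9.74%

9.74%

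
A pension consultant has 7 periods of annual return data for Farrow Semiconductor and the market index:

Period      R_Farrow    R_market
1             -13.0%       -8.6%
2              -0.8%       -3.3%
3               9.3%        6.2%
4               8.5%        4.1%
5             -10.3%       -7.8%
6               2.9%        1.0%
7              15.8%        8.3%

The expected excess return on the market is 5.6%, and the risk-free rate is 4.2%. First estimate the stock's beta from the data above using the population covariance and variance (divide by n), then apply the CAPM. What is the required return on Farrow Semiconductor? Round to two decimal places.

12.92%

Mean R_i = (-13.0 − 0.8 + 9.3 + 8.5 − 10.3 + 2.9 + 15.8) / 7 = 1.7714%
Mean R_m = (-8.6 − 3.3 + 6.2 + 4.1 − 7.8 + 1.0 + 8.3) / 7 = -0.0143%
Σ(R_i − R̄_i)(R_m − R̄_m) = 421.5071  ⇒  Cov = 421.5071 / 7 = 60.2153
Σ(R_m − R̄_m)² = 270.8286  ⇒  Var(R_m) = 270.8286 / 7 = 38.6898
β = Cov / Var(R_m) = 60.2153 / 38.6898 = 1.5564
E(R) = R_f + β × MRP = 4.2% + 1.5564 × 5.6% = 12.92%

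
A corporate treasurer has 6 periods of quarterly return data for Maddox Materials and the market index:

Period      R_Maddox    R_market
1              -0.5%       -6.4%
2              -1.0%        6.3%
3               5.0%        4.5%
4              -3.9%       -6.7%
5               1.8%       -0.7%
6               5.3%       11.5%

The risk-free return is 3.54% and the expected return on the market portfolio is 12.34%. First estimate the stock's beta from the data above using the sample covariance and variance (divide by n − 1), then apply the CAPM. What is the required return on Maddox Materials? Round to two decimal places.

6.70%

Mean R_i = (-0.5 − 1.0 + 5.0 − 3.9 + 1.8 + 5.3) / 6 = 1.1167%
Mean R_m = (-6.4 + 6.3 + 4.5 − 6.7 − 0.7 + 11.5) / 6 = 1.4167%
Σ(R_i − R̄_i)(R_m − R̄_m) = 95.7283  ⇒  Cov = 95.7283 / 5 = 19.1457
Σ(R_m − R̄_m)² = 266.4883  ⇒  Var(R_m) = 266.4883 / 5 = 53.2977
β = Cov / Var(R_m) = 19.1457 / 53.2977 = 0.3592
MRP = 12.34% − 3.54% = 8.80%
E(R) = R_f + β × MRP = 3.54% + 0.3592 × 8.80% = 6.70%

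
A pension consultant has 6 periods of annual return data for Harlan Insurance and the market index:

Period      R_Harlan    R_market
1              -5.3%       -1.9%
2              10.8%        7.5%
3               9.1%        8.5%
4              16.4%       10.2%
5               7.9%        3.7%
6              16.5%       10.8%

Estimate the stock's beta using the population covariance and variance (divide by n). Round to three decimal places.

1.600

Mean R_i = (-5.3 + 10.8 + 9.1 + 16.4 + 7.9 + 16.5) / 6 = 9.2333%
Mean R_m = (-1.9 + 7.5 + 8.5 + 10.2 + 3.7 + 10.8) / 6 = 6.4667%
Σ(R_i − R̄_i)(R_m − R̄_m) = 184.8767  ⇒  Cov = 184.8767 / 6 = 30.8128
Σ(R_m − R̄_m)² = 115.5733  ⇒  Var(R_m) = 115.5733 / 6 = 19.2622
β = Cov / Var(R_m) = 30.8128 / 19.2622 = 1.5997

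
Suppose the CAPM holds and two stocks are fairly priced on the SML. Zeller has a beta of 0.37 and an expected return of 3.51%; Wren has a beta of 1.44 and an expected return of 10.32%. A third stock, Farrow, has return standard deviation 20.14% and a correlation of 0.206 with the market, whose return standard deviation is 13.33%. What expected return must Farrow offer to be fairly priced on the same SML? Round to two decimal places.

MRP = (10.32% − 3.51%) / (1.44 − 0.37) = 6.3645%
R_f = 3.51% − 0.37 × 6.3645% = 1.1551%
β_Farrow = ρ·σ_i/σ_m = 0.206 × 20.14 / 13.33 = 0.3112
E(R_Farrow) = R_f + β × MRP = 1.1551% + 0.3112 × 6.3645% = 3.14%

3.14%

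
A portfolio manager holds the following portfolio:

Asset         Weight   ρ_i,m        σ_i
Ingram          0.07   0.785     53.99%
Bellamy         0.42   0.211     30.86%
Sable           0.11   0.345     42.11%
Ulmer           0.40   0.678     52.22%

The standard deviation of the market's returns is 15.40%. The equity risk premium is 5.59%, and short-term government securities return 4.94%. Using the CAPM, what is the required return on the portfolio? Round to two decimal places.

12.73%

β_Ingram = 0.785 × 53.99% / 15.40% = 2.7521
β_Bellamy = 0.211 × 30.86% / 15.40% = 0.4228
β_Sable = 0.345 × 42.11% / 15.40% = 0.9434
β_Ulmer = 0.678 × 52.22% / 15.40% = 2.2990
β_P = Σ w_i β_i = 0.07×2.7521 + 0.42×0.4228 + 0.11×0.9434 + 0.40×2.2990 = 1.3936
E(R_P) = R_f + β_P × MRP = 4.94% + 1.3936 × 5.59% = 12.73%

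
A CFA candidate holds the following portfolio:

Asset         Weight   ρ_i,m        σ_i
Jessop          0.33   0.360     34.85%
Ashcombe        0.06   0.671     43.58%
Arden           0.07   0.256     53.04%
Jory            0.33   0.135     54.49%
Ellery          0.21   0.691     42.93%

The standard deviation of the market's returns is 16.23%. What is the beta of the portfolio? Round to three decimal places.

0.955

β_Jessop = 0.360 × 34.85% / 16.23% = 0.7730
β_Ashcombe = 0.671 × 43.58% / 16.23% = 1.8017
β_Arden = 0.256 × 53.04% / 16.23% = 0.8366
β_Jory = 0.135 × 54.49% / 16.23% = 0.4532
β_Ellery = 0.691 × 42.93% / 16.23% = 1.8278
β_P = Σ w_i β_i = 0.33×0.7730 + 0.06×1.8017 + 0.07×0.8366 + 0.33×0.4532 + 0.21×1.8278 = 0.9551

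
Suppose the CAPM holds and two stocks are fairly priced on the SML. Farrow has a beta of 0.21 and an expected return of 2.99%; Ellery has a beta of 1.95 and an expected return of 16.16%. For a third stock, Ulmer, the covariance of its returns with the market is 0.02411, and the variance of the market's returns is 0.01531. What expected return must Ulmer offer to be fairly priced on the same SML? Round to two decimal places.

MRP = (16.16% − 2.99%) / (1.95 − 0.21) = 7.5690%
R_f = 2.99% − 0.21 × 7.5690% = 1.4005%
β_Ulmer = Cov / Var(R_m) = 0.02411 / 0.01531 = 1.5748
E(R_Ulmer) = R_f + β × MRP = 1.4005% + 1.5748 × 7.5690% = 13.32%

13.32%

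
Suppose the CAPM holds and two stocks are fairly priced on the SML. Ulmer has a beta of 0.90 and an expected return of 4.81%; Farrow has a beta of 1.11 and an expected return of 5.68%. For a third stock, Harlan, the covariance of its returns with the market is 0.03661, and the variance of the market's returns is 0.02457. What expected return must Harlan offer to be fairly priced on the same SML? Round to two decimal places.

MRP = (5.68% − 4.81%) / (1.11 − 0.90) = 4.1429%
R_f = 4.81% − 0.90 × 4.1429% = 1.0814%
β_Harlan = Cov / Var(R_m) = 0.03661 / 0.02457 = 1.4900
E(R_Harlan) = R_f + β × MRP = 1.0814% + 1.4900 × 4.1429% = 7.25%

7.25%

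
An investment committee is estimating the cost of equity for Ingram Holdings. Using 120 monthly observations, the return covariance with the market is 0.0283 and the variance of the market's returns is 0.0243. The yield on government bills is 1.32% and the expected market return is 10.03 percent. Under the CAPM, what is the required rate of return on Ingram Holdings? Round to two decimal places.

β = Cov(R_i, R_m) / Var(R_m) = 0.0283 / 0.0243 = 1.1646
MRP = 10.03% − 1.32% = 8.71%
E(R) = R_f + β × MRP = 1.32% + 1.1646 × 8.71% = 11.46%

11.46%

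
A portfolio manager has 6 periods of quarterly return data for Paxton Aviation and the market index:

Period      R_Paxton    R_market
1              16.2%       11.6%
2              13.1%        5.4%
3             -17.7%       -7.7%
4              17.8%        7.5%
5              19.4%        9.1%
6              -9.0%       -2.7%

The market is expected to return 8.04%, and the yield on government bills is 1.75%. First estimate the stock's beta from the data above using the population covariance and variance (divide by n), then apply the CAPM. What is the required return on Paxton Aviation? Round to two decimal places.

14.69%

Mean R_i = (16.2 + 13.1 − 17.7 + 17.8 + 19.4 − 9.0) / 6 = 6.6333%
Mean R_m = (11.6 + 5.4 − 7.7 + 7.5 + 9.1 − 2.7) / 6 = 3.8667%
Σ(R_i − R̄_i)(R_m − R̄_m) = 575.3967  ⇒  Cov = 575.3967 / 6 = 95.8995
Σ(R_m − R̄_m)² = 279.6533  ⇒  Var(R_m) = 279.6533 / 6 = 46.6089
β = Cov / Var(R_m) = 95.8995 / 46.6089 = 2.0575
MRP = 8.04% − 1.75% = 6.29%
E(R) = R_f + β × MRP = 1.75% + 2.0575 × 6.29% = 14.69%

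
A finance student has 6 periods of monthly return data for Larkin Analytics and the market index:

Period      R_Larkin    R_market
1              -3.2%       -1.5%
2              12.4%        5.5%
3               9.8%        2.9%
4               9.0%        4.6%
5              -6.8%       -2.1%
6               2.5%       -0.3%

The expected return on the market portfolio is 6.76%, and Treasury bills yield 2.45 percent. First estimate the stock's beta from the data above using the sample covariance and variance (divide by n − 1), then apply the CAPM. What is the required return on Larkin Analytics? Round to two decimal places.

12.28%

Mean R_i = (-3.2 + 12.4 + 9.8 + 9.0 − 6.8 + 2.5) / 6 = 3.9500%
Mean R_m = (-1.5 + 5.5 + 2.9 + 4.6 − 2.1 − 0.3) / 6 = 1.5167%
Σ(R_i − R̄_i)(R_m − R̄_m) = 120.4050  ⇒  Cov = 120.4050 / 5 = 24.0810
Σ(R_m − R̄_m)² = 52.7683  ⇒  Var(R_m) = 52.7683 / 5 = 10.5537
β = Cov / Var(R_m) = 24.0810 / 10.5537 = 2.2818
MRP = 6.76% − 2.45% = 4.31%
E(R) = R_f + β × MRP = 2.45% + 2.2818 × 4.31% = 12.28%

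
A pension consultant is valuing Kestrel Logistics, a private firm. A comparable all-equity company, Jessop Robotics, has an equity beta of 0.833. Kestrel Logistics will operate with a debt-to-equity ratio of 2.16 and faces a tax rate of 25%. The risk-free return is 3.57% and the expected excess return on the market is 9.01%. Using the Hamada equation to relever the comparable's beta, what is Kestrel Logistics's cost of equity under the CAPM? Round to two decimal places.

23.23%

β_L = β_U × [1 + (1 − t)(D/E)] = 0.833 × [1 + (1 − 0.25) × 2.16]
    = 0.833 × [1 + 0.75 × 2.16] = 0.833 × 2.6200 = 2.1825
E(R) = R_f + β_L × MRP = 3.57% + 2.1825 × 9.01% = 23.23%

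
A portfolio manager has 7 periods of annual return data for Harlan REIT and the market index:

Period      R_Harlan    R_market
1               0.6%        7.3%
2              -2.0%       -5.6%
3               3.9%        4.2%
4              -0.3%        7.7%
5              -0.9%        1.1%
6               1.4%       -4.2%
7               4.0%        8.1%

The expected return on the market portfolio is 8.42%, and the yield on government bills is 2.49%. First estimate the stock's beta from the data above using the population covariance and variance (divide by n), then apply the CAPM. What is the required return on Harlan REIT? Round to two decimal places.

3.62%

Mean R_i = (0.6 − 2.0 + 3.9 − 0.3 − 0.9 + 1.4 + 4.0) / 7 = 0.9571%
Mean R_m = (7.3 − 5.6 + 4.2 + 7.7 + 1.1 − 4.2 + 8.1) / 7 = 2.6571%
Σ(R_i − R̄_i)(R_m − R̄_m) = 37.3771  ⇒  Cov = 37.3771 / 7 = 5.3396
Σ(R_m − R̄_m)² = 196.6171  ⇒  Var(R_m) = 196.6171 / 7 = 28.0882
β = Cov / Var(R_m) = 5.3396 / 28.0882 = 0.1901
MRP = 8.42% − 2.49% = 5.93%
E(R) = R_f + β × MRP = 2.49% + 0.1901 × 5.93% = 3.62%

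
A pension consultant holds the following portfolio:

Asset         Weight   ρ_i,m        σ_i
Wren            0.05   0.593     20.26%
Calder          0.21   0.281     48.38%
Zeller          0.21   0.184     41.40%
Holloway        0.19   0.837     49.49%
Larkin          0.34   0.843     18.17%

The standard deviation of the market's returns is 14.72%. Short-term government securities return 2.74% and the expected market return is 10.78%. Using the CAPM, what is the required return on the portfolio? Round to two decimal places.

β_Wren = 0.593 × 20.26% / 14.72% = 0.8162
β_Calder = 0.281 × 48.38% / 14.72% = 0.9236
β_Zeller = 0.184 × 41.40% / 14.72% = 0.5175
β_Holloway = 0.837 × 49.49% / 14.72% = 2.8141
β_Larkin = 0.843 × 18.17% / 14.72% = 1.0406
β_P = Σ w_i β_i = 0.05×0.8162 + 0.21×0.9236 + 0.21×0.5175 + 0.19×2.8141 + 0.34×1.0406 = 1.2319
MRP = 10.78% − 2.74% = 8.04%
E(R_P) = R_f + β_P × MRP = 2.74% + 1.2319 × 8.04% = 12.64%

12.64%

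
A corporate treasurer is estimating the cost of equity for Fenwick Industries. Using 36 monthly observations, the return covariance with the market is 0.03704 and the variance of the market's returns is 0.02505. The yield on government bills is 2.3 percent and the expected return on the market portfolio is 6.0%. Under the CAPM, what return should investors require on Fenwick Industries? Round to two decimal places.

β = Cov(R_i, R_m) / Var(R_m) = 0.03704 / 0.02505 = 1.4786
MRP = 6.0% − 2.3% = 3.70%
E(R) = R_f + β × MRP = 2.3% + 1.4786 × 3.7% = 7.77%

7.77%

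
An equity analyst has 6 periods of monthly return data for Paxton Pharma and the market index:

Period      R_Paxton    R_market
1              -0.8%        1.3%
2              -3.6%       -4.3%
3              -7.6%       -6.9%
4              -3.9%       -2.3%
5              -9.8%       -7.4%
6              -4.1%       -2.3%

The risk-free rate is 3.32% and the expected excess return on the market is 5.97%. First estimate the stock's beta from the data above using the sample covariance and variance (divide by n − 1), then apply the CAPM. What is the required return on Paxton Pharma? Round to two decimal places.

8.82%

Mean R_i = (-0.8 − 3.6 − 7.6 − 3.9 − 9.8 − 4.1) / 6 = -4.9667%
Mean R_m = (1.3 − 4.3 − 6.9 − 2.3 − 7.4 − 2.3) / 6 = -3.6500%
Σ(R_i − R̄_i)(R_m − R̄_m) = 49.0300  ⇒  Cov = 49.0300 / 5 = 9.8060
Σ(R_m − R̄_m)² = 53.1950  ⇒  Var(R_m) = 53.1950 / 5 = 10.6390
β = Cov / Var(R_m) = 9.8060 / 10.6390 = 0.9217
E(R) = R_f + β × MRP = 3.32% + 0.9217 × 5.97% = 8.82%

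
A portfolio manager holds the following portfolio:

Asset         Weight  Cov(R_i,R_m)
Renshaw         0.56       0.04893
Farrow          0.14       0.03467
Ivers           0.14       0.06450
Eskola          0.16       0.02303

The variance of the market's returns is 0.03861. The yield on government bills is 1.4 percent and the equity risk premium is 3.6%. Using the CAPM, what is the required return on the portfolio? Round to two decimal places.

β_Renshaw = 0.04893 / 0.03861 = 1.2673
β_Farrow = 0.03467 / 0.03861 = 0.8980
β_Ivers = 0.06450 / 0.03861 = 1.6706
β_Eskola = 0.02303 / 0.03861 = 0.5965
β_P = Σ w_i β_i = 0.56×1.2673 + 0.14×0.8980 + 0.14×1.6706 + 0.16×0.5965 = 1.1647
E(R_P) = R_f + β_P × MRP = 1.4% + 1.1647 × 3.6% = 5.59%

5.59%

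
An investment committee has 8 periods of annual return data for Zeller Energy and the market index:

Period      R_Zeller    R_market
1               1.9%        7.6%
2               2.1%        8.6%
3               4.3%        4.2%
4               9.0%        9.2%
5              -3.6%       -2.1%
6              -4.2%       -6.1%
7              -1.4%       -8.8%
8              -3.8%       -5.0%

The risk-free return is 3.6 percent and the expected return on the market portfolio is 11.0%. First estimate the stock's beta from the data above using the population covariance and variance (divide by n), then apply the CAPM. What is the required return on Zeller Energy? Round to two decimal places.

7.47%

Mean R_i = (1.9 + 2.1 + 4.3 + 9.0 − 3.6 − 4.2 − 1.4 − 3.8) / 8 = 0.5375%
Mean R_m = (7.6 + 8.6 + 4.2 + 9.2 − 2.1 − 6.1 − 8.8 − 5.0) / 8 = 0.9500%
Σ(R_i − R̄_i)(R_m − R̄_m) = 193.7750  ⇒  Cov = 193.7750 / 8 = 24.2219
Σ(R_m − R̄_m)² = 370.8400  ⇒  Var(R_m) = 370.8400 / 8 = 46.3550
β = Cov / Var(R_m) = 24.2219 / 46.3550 = 0.5225
MRP = 11.0% − 3.6% = 7.40%
E(R) = R_f + β × MRP = 3.6% + 0.5225 × 7.4% = 7.47%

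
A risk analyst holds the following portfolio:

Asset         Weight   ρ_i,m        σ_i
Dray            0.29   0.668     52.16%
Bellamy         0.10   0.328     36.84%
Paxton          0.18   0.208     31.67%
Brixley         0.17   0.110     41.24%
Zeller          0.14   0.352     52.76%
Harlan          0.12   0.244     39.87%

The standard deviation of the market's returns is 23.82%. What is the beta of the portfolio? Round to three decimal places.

0.715

β_Dray = 0.668 × 52.16% / 23.82% = 1.4628
β_Bellamy = 0.328 × 36.84% / 23.82% = 0.5073
β_Paxton = 0.208 × 31.67% / 23.82% = 0.2765
β_Brixley = 0.110 × 41.24% / 23.82% = 0.1904
β_Zeller = 0.352 × 52.76% / 23.82% = 0.7797
β_Harlan = 0.244 × 39.87% / 23.82% = 0.4084
β_P = Σ w_i β_i = 0.29×1.4628 + 0.10×0.5073 + 0.18×0.2765 + 0.17×0.1904 + 0.14×0.7797 + 0.12×0.4084 = 0.7152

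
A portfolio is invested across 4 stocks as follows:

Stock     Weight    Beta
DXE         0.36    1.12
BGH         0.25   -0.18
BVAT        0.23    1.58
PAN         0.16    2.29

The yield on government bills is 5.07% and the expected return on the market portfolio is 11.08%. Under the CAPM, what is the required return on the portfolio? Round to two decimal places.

11.61%

β_P = Σ w_i β_i = 0.36×1.12 + 0.25×-0.18 + 0.23×1.58 + 0.16×2.29 = 1.0880
MRP = 11.08% − 5.07% = 6.01%
E(R_P) = R_f + β_P × MRP = 5.07% + 1.0880 × 6.01% = 11.61%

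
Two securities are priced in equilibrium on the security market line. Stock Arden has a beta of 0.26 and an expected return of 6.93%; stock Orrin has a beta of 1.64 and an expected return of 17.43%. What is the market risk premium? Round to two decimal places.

Both satisfy E(R) = R_f + β·MRP, so the slope of the SML is
MRP = (17.43% − 6.93%) / (1.64 − 0.26) = 10.50% / 1.38 = 7.6087%

7.61%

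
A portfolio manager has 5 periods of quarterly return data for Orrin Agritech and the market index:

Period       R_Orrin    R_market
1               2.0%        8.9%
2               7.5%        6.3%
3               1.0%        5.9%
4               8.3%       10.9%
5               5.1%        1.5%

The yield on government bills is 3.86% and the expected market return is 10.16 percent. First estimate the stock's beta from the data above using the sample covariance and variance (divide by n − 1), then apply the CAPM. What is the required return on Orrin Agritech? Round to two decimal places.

Mean R_i = (2.0 + 7.5 + 1.0 + 8.3 + 5.1) / 5 = 4.7800%
Mean R_m = (8.9 + 6.3 + 5.9 + 10.9 + 1.5) / 5 = 6.7000%
Σ(R_i − R̄_i)(R_m − R̄_m) = 8.9400  ⇒  Cov = 8.9400 / 4 = 2.2350
Σ(R_m − R̄_m)² = 50.3200  ⇒  Var(R_m) = 50.3200 / 4 = 12.5800
β = Cov / Var(R_m) = 2.2350 / 12.5800 = 0.1777
MRP = 10.16% − 3.86% = 6.30%
E(R) = R_f + β × MRP = 3.86% + 0.1777 × 6.30% = 4.98%

4.98%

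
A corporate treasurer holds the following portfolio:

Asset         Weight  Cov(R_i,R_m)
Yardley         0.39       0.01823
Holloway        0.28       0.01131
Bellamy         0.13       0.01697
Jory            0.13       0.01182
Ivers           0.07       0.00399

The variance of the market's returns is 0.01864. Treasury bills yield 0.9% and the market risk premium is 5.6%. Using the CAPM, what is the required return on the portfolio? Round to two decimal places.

β_Yardley = 0.01823 / 0.01864 = 0.9780
β_Holloway = 0.01131 / 0.01864 = 0.6068
β_Bellamy = 0.01697 / 0.01864 = 0.9104
β_Jory = 0.01182 / 0.01864 = 0.6341
β_Ivers = 0.00399 / 0.01864 = 0.2141
β_P = Σ w_i β_i = 0.39×0.9780 + 0.28×0.6068 + 0.13×0.9104 + 0.13×0.6341 + 0.07×0.2141 = 0.7671
E(R_P) = R_f + β_P × MRP = 0.9% + 0.7671 × 5.6% = 5.20%

5.20%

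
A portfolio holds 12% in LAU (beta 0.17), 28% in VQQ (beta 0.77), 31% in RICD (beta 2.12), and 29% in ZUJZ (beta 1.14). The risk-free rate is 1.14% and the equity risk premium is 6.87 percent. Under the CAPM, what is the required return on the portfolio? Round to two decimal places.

9.55%

β_P = Σ w_i β_i = 0.12×0.17 + 0.28×0.77 + 0.31×2.12 + 0.29×1.14 = 1.2238
E(R_P) = R_f + β_P × MRP = 1.14% + 1.2238 × 6.87% = 9.55%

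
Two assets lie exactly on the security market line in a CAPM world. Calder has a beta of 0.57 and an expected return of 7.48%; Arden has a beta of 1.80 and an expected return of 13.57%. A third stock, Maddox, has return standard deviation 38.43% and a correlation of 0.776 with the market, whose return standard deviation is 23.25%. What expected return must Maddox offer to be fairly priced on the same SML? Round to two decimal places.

MRP = (13.57% − 7.48%) / (1.80 − 0.57) = 4.9512%
R_f = 7.48% − 0.57 × 4.9512% = 4.6578%
β_Maddox = ρ·σ_i/σ_m = 0.776 × 38.43 / 23.25 = 1.2827
E(R_Maddox) = R_f + β × MRP = 4.6578% + 1.2827 × 4.9512% = 11.01%

11.01%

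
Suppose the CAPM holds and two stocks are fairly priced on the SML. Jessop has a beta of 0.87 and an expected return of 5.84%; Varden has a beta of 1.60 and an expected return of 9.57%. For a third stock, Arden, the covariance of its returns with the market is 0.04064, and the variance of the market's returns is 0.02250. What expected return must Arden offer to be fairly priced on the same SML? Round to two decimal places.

MRP = (9.57% − 5.84%) / (1.60 − 0.87) = 5.1096%
R_f = 5.84% − 0.87 × 5.1096% = 1.3946%
β_Arden = Cov / Var(R_m) = 0.04064 / 0.02250 = 1.8062
E(R_Arden) = R_f + β × MRP = 1.3946% + 1.8062 × 5.1096% = 10.62%

10.62%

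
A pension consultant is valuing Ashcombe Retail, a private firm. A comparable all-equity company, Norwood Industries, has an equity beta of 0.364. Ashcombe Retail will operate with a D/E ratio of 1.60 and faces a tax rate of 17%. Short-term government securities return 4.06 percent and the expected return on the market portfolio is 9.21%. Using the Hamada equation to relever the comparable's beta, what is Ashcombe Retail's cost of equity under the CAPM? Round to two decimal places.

β_L = β_U × [1 + (1 − t)(D/E)] = 0.364 × [1 + (1 − 0.17) × 1.60]
    = 0.364 × [1 + 0.83 × 1.60] = 0.364 × 2.3280 = 0.8474
MRP = 9.21% − 4.06% = 5.15%
E(R) = R_f + β_L × MRP = 4.06% + 0.8474 × 5.15% = 8.42%

8.42%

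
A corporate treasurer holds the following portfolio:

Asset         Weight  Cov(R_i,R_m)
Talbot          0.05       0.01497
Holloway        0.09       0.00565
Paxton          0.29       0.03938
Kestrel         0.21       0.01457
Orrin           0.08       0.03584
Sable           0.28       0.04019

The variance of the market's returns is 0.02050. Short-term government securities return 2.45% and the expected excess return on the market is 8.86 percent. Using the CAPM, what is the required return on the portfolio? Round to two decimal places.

15.35%

β_Talbot = 0.01497 / 0.02050 = 0.7302
β_Holloway = 0.00565 / 0.02050 = 0.2756
β_Paxton = 0.03938 / 0.02050 = 1.9210
β_Kestrel = 0.01457 / 0.02050 = 0.7107
β_Orrin = 0.03584 / 0.02050 = 1.7483
β_Sable = 0.04019 / 0.02050 = 1.9605
β_P = Σ w_i β_i = 0.05×0.7302 + 0.09×0.2756 + 0.29×1.9210 + 0.21×0.7107 + 0.08×1.7483 + 0.28×1.9605 = 1.4565
E(R_P) = R_f + β_P × MRP = 2.45% + 1.4565 × 8.86% = 15.35%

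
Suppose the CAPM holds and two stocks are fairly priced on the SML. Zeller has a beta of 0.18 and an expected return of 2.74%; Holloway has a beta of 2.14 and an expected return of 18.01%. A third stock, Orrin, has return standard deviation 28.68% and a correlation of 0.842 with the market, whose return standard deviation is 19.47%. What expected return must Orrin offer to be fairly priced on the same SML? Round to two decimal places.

MRP = (18.01% − 2.74%) / (2.14 − 0.18) = 7.7908%
R_f = 2.74% − 0.18 × 7.7908% = 1.3377%
β_Orrin = ρ·σ_i/σ_m = 0.842 × 28.68 / 19.47 = 1.2403
E(R_Orrin) = R_f + β × MRP = 1.3377% + 1.2403 × 7.7908% = 11.00%

11.00%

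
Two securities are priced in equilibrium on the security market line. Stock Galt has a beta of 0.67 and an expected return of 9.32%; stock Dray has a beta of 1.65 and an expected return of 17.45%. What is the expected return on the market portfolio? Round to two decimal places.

12.06%

Both satisfy E(R) = R_f + β·MRP, so the slope of the SML is
MRP = (17.45% − 9.32%) / (1.65 − 0.67) = 8.13% / 0.98 = 8.2959%
R_f = E(R_Galt) − β_Galt·MRP = 9.32% − 0.67 × 8.2959% = 3.7617%
E(R_m) = R_f + MRP = 3.7617% + 8.2959% = 12.06%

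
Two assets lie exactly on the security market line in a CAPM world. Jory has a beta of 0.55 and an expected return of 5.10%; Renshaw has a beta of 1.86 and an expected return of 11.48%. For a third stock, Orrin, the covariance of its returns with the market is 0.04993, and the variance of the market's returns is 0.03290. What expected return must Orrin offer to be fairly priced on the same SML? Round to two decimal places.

MRP = (11.48% − 5.10%) / (1.86 − 0.55) = 4.8702%
R_f = 5.10% − 0.55 × 4.8702% = 2.4214%
β_Orrin = Cov / Var(R_m) = 0.04993 / 0.03290 = 1.5176
E(R_Orrin) = R_f + β × MRP = 2.4214% + 1.5176 × 4.8702% = 9.81%

9.81%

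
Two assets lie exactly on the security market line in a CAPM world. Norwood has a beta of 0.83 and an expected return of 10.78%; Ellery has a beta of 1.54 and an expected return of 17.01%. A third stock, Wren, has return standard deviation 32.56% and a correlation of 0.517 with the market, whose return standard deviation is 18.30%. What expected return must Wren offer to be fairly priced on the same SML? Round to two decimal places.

MRP = (17.01% − 10.78%) / (1.54 − 0.83) = 8.7746%
R_f = 10.78% − 0.83 × 8.7746% = 3.4971%
β_Wren = ρ·σ_i/σ_m = 0.517 × 32.56 / 18.30 = 0.9199
E(R_Wren) = R_f + β × MRP = 3.4971% + 0.9199 × 8.7746% = 11.57%

11.57%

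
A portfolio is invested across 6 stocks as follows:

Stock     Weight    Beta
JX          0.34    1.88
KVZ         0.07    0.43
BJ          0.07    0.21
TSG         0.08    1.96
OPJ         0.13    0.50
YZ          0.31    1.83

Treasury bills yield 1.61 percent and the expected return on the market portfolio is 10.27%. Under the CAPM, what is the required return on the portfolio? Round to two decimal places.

β_P = Σ w_i β_i = 0.34×1.88 + 0.07×0.43 + 0.07×0.21 + 0.08×1.96 + 0.13×0.50 + 0.31×1.83 = 1.4731
MRP = 10.27% − 1.61% = 8.66%
E(R_P) = R_f + β_P × MRP = 1.61% + 1.4731 × 8.66% = 14.37%

14.37%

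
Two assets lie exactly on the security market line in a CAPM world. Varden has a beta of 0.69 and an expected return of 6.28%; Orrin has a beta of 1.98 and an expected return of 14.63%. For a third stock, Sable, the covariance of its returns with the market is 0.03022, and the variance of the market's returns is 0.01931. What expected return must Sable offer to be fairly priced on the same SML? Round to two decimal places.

11.94%

MRP = (14.63% − 6.28%) / (1.98 − 0.69) = 6.4729%
R_f = 6.28% − 0.69 × 6.4729% = 1.8137%
β_Sable = Cov / Var(R_m) = 0.03022 / 0.01931 = 1.5650
E(R_Sable) = R_f + β × MRP = 1.8137% + 1.5650 × 6.4729% = 11.94%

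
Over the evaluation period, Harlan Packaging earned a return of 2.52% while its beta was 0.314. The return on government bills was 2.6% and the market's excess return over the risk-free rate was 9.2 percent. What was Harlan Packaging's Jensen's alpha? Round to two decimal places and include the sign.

-2.97%

CAPM benchmark = R_f + β(R_m − R_f) = 2.6% + 0.314 × 9.2% = 5.4888%
α = actual − benchmark = 2.52% − 5.4888% = -2.97%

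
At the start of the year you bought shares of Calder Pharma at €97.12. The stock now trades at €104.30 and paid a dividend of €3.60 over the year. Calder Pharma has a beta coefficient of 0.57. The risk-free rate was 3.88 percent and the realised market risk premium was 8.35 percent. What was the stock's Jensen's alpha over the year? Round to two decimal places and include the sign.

+2.46%

Realised HPR = (P1 + D1 − P0) / P0 = (104.30 + 3.60 − 97.12) / 97.12 = 10.78 / 97.12 = 11.0997%
CAPM required = R_f + β·MRP = 3.88% + 0.57 × 8.35% = 8.6395%
α = realised − required = 11.0997% − 8.6395% = +2.46%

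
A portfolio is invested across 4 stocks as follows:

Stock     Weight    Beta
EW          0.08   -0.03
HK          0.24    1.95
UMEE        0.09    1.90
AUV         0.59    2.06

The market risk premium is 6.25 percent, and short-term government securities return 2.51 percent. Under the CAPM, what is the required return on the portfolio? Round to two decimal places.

14.09%

β_P = Σ w_i β_i = 0.08×-0.03 + 0.24×1.95 + 0.09×1.90 + 0.59×2.06 = 1.8520
E(R_P) = R_f + β_P × MRP = 2.51% + 1.8520 × 6.25% = 14.09%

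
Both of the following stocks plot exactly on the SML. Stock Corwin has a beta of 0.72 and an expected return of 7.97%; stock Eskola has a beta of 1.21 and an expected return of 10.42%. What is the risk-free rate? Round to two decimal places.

4.37%

Both satisfy E(R) = R_f + β·MRP, so the slope of the SML is
MRP = (10.42% − 7.97%) / (1.21 − 0.72) = 2.45% / 0.49 = 5.0000%
R_f = E(R_Corwin) − β_Corwin·MRP = 7.97% − 0.72 × 5.0000% = 4.3700%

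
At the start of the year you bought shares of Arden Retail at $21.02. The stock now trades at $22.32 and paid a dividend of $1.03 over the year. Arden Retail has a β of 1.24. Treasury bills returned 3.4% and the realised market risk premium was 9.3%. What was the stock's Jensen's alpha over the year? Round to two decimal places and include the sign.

-3.85%

Realised HPR = (P1 + D1 − P0) / P0 = (22.32 + 1.03 − 21.02) / 21.02 = 2.33 / 21.02 = 11.0847%
CAPM required = R_f + β·MRP = 3.4% + 1.24 × 9.3% = 14.9320%
α = realised − required = 11.0847% − 14.9320% = -3.85%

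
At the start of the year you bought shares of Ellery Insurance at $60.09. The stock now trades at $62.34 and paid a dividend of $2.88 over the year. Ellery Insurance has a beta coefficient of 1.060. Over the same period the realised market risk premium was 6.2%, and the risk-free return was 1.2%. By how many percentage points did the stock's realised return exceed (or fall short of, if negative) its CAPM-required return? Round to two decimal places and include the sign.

+0.77%

Realised HPR = (P1 + D1 − P0) / P0 = (62.34 + 2.88 − 60.09) / 60.09 = 5.13 / 60.09 = 8.5372%
CAPM required = R_f + β·MRP = 1.2% + 1.060 × 6.2% = 7.7720%
α = realised − required = 8.5372% − 7.7720% = +0.77%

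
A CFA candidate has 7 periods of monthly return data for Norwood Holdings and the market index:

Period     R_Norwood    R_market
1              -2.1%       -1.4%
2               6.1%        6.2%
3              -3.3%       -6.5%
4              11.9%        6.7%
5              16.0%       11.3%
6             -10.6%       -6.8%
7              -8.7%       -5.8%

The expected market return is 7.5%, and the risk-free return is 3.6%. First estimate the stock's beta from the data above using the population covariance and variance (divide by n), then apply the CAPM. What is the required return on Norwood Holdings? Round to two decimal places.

8.76%

Mean R_i = (-2.1 + 6.1 − 3.3 + 11.9 + 16.0 − 10.6 − 8.7) / 7 = 1.3286%
Mean R_m = (-1.4 + 6.2 − 6.5 + 6.7 + 11.3 − 6.8 − 5.8) / 7 = 0.5286%
Σ(R_i − R̄_i)(R_m − R̄_m) = 440.3643  ⇒  Cov = 440.3643 / 7 = 62.9092
Σ(R_m − R̄_m)² = 333.1543  ⇒  Var(R_m) = 333.1543 / 7 = 47.5935
β = Cov / Var(R_m) = 62.9092 / 47.5935 = 1.3218
MRP = 7.5% − 3.6% = 3.90%
E(R) = R_f + β × MRP = 3.6% + 1.3218 × 3.9% = 8.76%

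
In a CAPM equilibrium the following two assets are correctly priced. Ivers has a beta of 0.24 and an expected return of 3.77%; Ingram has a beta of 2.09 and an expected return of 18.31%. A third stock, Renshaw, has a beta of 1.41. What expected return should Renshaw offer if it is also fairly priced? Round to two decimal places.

MRP (SML slope) = (18.31% − 3.77%) / (2.09 − 0.24) = 14.54% / 1.85 = 7.8595%
R_f (intercept) = 3.77% − 0.24 × 7.8595% = 1.8837%
E(R_Renshaw) = R_f + β × MRP = 1.8837% + 1.41 × 7.8595% = 12.97%

12.97%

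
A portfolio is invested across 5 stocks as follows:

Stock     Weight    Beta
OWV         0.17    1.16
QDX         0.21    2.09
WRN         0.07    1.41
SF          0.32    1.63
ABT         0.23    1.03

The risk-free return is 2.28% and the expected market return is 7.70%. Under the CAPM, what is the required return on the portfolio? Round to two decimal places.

β_P = Σ w_i β_i = 0.17×1.16 + 0.21×2.09 + 0.07×1.41 + 0.32×1.63 + 0.23×1.03 = 1.4933
MRP = 7.70% − 2.28% = 5.42%
E(R_P) = R_f + β_P × MRP = 2.28% + 1.4933 × 5.42% = 10.37%

10.37%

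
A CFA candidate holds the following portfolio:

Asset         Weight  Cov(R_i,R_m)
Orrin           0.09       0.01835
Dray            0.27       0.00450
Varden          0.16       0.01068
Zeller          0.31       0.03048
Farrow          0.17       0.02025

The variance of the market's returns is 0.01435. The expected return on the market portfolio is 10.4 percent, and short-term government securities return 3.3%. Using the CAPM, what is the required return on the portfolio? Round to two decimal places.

11.94%

β_Orrin = 0.01835 / 0.01435 = 1.2787
β_Dray = 0.00450 / 0.01435 = 0.3136
β_Varden = 0.01068 / 0.01435 = 0.7443
β_Zeller = 0.03048 / 0.01435 = 2.1240
β_Farrow = 0.02025 / 0.01435 = 1.4111
β_P = Σ w_i β_i = 0.09×1.2787 + 0.27×0.3136 + 0.16×0.7443 + 0.31×2.1240 + 0.17×1.4111 = 1.2172
MRP = 10.4% − 3.3% = 7.10%
E(R_P) = R_f + β_P × MRP = 3.3% + 1.2172 × 7.1% = 11.94%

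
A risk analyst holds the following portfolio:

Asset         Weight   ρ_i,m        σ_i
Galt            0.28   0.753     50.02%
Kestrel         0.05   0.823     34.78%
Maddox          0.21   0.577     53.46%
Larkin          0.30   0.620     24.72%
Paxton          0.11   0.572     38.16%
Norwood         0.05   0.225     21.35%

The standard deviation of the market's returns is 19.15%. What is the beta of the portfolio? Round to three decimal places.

β_Galt = 0.753 × 50.02% / 19.15% = 1.9668
β_Kestrel = 0.823 × 34.78% / 19.15% = 1.4947
β_Maddox = 0.577 × 53.46% / 19.15% = 1.6108
β_Larkin = 0.620 × 24.72% / 19.15% = 0.8003
β_Paxton = 0.572 × 38.16% / 19.15% = 1.1398
β_Norwood = 0.225 × 21.35% / 19.15% = 0.2508
β_P = Σ w_i β_i = 0.28×1.9668 + 0.05×1.4947 + 0.21×1.6108 + 0.30×0.8003 + 0.11×1.1398 + 0.05×0.2508 = 1.3417

1.342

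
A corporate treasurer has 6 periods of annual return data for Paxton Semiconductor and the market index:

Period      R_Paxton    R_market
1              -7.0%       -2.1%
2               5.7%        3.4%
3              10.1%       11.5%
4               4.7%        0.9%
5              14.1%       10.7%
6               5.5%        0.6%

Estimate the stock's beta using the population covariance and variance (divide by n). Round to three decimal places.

Mean R_i = (-7.0 + 5.7 + 10.1 + 4.7 + 14.1 + 5.5) / 6 = 5.5167%
Mean R_m = (-2.1 + 3.4 + 11.5 + 0.9 + 10.7 + 0.6) / 6 = 4.1667%
Σ(R_i − R̄_i)(R_m − R̄_m) = 170.7133  ⇒  Cov = 170.7133 / 6 = 28.4522
Σ(R_m − R̄_m)² = 159.7133  ⇒  Var(R_m) = 159.7133 / 6 = 26.6189
β = Cov / Var(R_m) = 28.4522 / 26.6189 = 1.0689

1.069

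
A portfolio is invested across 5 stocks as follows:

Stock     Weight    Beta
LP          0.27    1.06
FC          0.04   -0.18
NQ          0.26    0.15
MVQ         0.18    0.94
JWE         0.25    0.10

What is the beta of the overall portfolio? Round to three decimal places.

β_P = Σ w_i β_i = 0.27×1.06 + 0.04×-0.18 + 0.26×0.15 + 0.18×0.94 + 0.25×0.10 = 0.5122

0.512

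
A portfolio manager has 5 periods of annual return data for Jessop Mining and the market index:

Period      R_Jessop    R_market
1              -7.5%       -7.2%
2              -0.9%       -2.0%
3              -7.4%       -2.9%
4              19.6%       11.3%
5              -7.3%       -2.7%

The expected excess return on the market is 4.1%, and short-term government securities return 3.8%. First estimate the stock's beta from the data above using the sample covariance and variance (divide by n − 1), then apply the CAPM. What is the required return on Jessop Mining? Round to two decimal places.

Mean R_i = (-7.5 − 0.9 − 7.4 + 19.6 − 7.3) / 5 = -0.7000%
Mean R_m = (-7.2 − 2.0 − 2.9 + 11.3 − 2.7) / 5 = -0.7000%
Σ(R_i − R̄_i)(R_m − R̄_m) = 316.0000  ⇒  Cov = 316.0000 / 4 = 79.0000
Σ(R_m − R̄_m)² = 196.7800  ⇒  Var(R_m) = 196.7800 / 4 = 49.1950
β = Cov / Var(R_m) = 79.0000 / 49.1950 = 1.6059
E(R) = R_f + β × MRP = 3.8% + 1.6059 × 4.1% = 10.38%

10.38%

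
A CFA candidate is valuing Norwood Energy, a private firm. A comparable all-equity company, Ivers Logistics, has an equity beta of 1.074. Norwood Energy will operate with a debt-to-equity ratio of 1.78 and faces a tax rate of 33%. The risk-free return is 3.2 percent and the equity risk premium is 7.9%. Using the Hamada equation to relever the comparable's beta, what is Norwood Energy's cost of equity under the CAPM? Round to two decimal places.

21.80%

β_L = β_U × [1 + (1 − t)(D/E)] = 1.074 × [1 + (1 − 0.33) × 1.78]
    = 1.074 × [1 + 0.67 × 1.78] = 1.074 × 2.1926 = 2.3549
E(R) = R_f + β_L × MRP = 3.2% + 2.3549 × 7.9% = 21.80%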